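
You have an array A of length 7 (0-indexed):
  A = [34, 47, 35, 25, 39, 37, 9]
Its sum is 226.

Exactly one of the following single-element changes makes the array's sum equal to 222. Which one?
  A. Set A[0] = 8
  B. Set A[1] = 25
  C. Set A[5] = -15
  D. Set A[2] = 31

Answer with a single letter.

Answer: D

Derivation:
Option A: A[0] 34->8, delta=-26, new_sum=226+(-26)=200
Option B: A[1] 47->25, delta=-22, new_sum=226+(-22)=204
Option C: A[5] 37->-15, delta=-52, new_sum=226+(-52)=174
Option D: A[2] 35->31, delta=-4, new_sum=226+(-4)=222 <-- matches target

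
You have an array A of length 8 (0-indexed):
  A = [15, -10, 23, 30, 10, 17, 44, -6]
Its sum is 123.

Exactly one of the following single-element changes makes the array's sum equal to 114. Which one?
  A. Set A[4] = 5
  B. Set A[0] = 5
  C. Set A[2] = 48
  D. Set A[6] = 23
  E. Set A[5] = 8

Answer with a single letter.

Answer: E

Derivation:
Option A: A[4] 10->5, delta=-5, new_sum=123+(-5)=118
Option B: A[0] 15->5, delta=-10, new_sum=123+(-10)=113
Option C: A[2] 23->48, delta=25, new_sum=123+(25)=148
Option D: A[6] 44->23, delta=-21, new_sum=123+(-21)=102
Option E: A[5] 17->8, delta=-9, new_sum=123+(-9)=114 <-- matches target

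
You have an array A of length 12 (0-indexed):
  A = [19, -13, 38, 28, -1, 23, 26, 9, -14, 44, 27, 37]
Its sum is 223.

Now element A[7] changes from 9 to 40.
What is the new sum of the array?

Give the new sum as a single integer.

Old value at index 7: 9
New value at index 7: 40
Delta = 40 - 9 = 31
New sum = old_sum + delta = 223 + (31) = 254

Answer: 254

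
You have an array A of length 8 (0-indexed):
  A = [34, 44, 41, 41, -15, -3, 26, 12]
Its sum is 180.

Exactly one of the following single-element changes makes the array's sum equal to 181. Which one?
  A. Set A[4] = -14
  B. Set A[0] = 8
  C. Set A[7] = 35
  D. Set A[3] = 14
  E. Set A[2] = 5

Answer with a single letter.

Option A: A[4] -15->-14, delta=1, new_sum=180+(1)=181 <-- matches target
Option B: A[0] 34->8, delta=-26, new_sum=180+(-26)=154
Option C: A[7] 12->35, delta=23, new_sum=180+(23)=203
Option D: A[3] 41->14, delta=-27, new_sum=180+(-27)=153
Option E: A[2] 41->5, delta=-36, new_sum=180+(-36)=144

Answer: A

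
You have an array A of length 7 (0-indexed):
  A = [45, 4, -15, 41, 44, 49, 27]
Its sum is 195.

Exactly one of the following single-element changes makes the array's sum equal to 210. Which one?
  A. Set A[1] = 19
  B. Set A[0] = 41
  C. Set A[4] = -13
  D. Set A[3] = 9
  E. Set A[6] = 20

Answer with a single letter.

Answer: A

Derivation:
Option A: A[1] 4->19, delta=15, new_sum=195+(15)=210 <-- matches target
Option B: A[0] 45->41, delta=-4, new_sum=195+(-4)=191
Option C: A[4] 44->-13, delta=-57, new_sum=195+(-57)=138
Option D: A[3] 41->9, delta=-32, new_sum=195+(-32)=163
Option E: A[6] 27->20, delta=-7, new_sum=195+(-7)=188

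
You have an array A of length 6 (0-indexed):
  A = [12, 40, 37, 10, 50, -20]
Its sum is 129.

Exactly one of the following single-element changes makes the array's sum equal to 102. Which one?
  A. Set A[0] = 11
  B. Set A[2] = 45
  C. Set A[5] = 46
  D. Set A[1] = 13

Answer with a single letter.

Option A: A[0] 12->11, delta=-1, new_sum=129+(-1)=128
Option B: A[2] 37->45, delta=8, new_sum=129+(8)=137
Option C: A[5] -20->46, delta=66, new_sum=129+(66)=195
Option D: A[1] 40->13, delta=-27, new_sum=129+(-27)=102 <-- matches target

Answer: D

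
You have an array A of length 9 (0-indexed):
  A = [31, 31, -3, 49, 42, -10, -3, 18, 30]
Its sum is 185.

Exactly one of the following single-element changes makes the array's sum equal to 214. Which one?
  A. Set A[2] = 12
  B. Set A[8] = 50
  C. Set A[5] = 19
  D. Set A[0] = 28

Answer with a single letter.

Answer: C

Derivation:
Option A: A[2] -3->12, delta=15, new_sum=185+(15)=200
Option B: A[8] 30->50, delta=20, new_sum=185+(20)=205
Option C: A[5] -10->19, delta=29, new_sum=185+(29)=214 <-- matches target
Option D: A[0] 31->28, delta=-3, new_sum=185+(-3)=182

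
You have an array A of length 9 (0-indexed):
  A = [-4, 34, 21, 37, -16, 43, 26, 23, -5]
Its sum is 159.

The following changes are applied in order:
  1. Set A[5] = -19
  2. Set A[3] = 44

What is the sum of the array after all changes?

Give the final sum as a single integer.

Answer: 104

Derivation:
Initial sum: 159
Change 1: A[5] 43 -> -19, delta = -62, sum = 97
Change 2: A[3] 37 -> 44, delta = 7, sum = 104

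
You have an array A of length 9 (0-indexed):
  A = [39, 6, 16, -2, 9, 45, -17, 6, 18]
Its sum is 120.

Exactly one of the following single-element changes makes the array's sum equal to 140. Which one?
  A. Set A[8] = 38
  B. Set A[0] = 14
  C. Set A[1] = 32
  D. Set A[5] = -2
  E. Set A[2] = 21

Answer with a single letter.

Answer: A

Derivation:
Option A: A[8] 18->38, delta=20, new_sum=120+(20)=140 <-- matches target
Option B: A[0] 39->14, delta=-25, new_sum=120+(-25)=95
Option C: A[1] 6->32, delta=26, new_sum=120+(26)=146
Option D: A[5] 45->-2, delta=-47, new_sum=120+(-47)=73
Option E: A[2] 16->21, delta=5, new_sum=120+(5)=125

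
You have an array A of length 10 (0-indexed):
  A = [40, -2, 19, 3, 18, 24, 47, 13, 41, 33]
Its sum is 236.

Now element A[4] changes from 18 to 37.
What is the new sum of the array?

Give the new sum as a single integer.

Answer: 255

Derivation:
Old value at index 4: 18
New value at index 4: 37
Delta = 37 - 18 = 19
New sum = old_sum + delta = 236 + (19) = 255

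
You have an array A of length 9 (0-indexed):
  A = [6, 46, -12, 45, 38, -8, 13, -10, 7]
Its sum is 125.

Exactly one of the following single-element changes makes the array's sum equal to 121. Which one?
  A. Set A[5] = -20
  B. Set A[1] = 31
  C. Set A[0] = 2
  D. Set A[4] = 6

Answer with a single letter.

Answer: C

Derivation:
Option A: A[5] -8->-20, delta=-12, new_sum=125+(-12)=113
Option B: A[1] 46->31, delta=-15, new_sum=125+(-15)=110
Option C: A[0] 6->2, delta=-4, new_sum=125+(-4)=121 <-- matches target
Option D: A[4] 38->6, delta=-32, new_sum=125+(-32)=93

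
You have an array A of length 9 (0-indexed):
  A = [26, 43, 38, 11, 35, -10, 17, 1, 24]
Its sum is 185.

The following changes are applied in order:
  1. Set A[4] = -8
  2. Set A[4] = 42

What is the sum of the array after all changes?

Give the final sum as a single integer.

Answer: 192

Derivation:
Initial sum: 185
Change 1: A[4] 35 -> -8, delta = -43, sum = 142
Change 2: A[4] -8 -> 42, delta = 50, sum = 192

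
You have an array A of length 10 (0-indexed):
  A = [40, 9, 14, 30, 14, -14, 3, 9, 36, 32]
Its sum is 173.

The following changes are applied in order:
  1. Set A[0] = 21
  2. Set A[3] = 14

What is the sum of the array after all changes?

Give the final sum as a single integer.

Answer: 138

Derivation:
Initial sum: 173
Change 1: A[0] 40 -> 21, delta = -19, sum = 154
Change 2: A[3] 30 -> 14, delta = -16, sum = 138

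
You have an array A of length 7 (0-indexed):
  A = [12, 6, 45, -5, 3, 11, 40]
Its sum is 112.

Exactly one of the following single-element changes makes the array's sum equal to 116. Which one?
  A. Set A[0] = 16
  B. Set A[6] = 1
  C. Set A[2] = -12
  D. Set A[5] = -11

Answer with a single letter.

Option A: A[0] 12->16, delta=4, new_sum=112+(4)=116 <-- matches target
Option B: A[6] 40->1, delta=-39, new_sum=112+(-39)=73
Option C: A[2] 45->-12, delta=-57, new_sum=112+(-57)=55
Option D: A[5] 11->-11, delta=-22, new_sum=112+(-22)=90

Answer: A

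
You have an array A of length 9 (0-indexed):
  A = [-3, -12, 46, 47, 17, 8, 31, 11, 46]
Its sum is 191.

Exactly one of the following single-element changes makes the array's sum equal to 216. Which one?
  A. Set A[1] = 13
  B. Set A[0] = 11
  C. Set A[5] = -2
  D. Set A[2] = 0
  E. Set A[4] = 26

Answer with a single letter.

Option A: A[1] -12->13, delta=25, new_sum=191+(25)=216 <-- matches target
Option B: A[0] -3->11, delta=14, new_sum=191+(14)=205
Option C: A[5] 8->-2, delta=-10, new_sum=191+(-10)=181
Option D: A[2] 46->0, delta=-46, new_sum=191+(-46)=145
Option E: A[4] 17->26, delta=9, new_sum=191+(9)=200

Answer: A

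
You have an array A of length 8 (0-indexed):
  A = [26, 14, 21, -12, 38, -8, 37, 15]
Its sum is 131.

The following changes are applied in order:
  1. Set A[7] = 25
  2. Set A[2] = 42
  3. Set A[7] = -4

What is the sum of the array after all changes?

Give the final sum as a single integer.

Initial sum: 131
Change 1: A[7] 15 -> 25, delta = 10, sum = 141
Change 2: A[2] 21 -> 42, delta = 21, sum = 162
Change 3: A[7] 25 -> -4, delta = -29, sum = 133

Answer: 133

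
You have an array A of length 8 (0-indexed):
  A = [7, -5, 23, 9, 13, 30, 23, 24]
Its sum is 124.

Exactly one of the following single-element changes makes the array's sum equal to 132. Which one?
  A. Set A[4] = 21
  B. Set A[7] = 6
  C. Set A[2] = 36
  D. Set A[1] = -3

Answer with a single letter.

Answer: A

Derivation:
Option A: A[4] 13->21, delta=8, new_sum=124+(8)=132 <-- matches target
Option B: A[7] 24->6, delta=-18, new_sum=124+(-18)=106
Option C: A[2] 23->36, delta=13, new_sum=124+(13)=137
Option D: A[1] -5->-3, delta=2, new_sum=124+(2)=126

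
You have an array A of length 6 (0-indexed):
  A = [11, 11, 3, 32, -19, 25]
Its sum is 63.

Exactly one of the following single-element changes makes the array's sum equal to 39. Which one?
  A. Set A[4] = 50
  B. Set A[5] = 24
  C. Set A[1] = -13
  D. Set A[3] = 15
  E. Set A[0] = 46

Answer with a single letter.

Option A: A[4] -19->50, delta=69, new_sum=63+(69)=132
Option B: A[5] 25->24, delta=-1, new_sum=63+(-1)=62
Option C: A[1] 11->-13, delta=-24, new_sum=63+(-24)=39 <-- matches target
Option D: A[3] 32->15, delta=-17, new_sum=63+(-17)=46
Option E: A[0] 11->46, delta=35, new_sum=63+(35)=98

Answer: C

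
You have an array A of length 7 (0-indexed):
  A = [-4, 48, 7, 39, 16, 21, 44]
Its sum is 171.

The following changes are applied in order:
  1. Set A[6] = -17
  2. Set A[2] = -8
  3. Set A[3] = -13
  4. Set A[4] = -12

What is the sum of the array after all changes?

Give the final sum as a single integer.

Answer: 15

Derivation:
Initial sum: 171
Change 1: A[6] 44 -> -17, delta = -61, sum = 110
Change 2: A[2] 7 -> -8, delta = -15, sum = 95
Change 3: A[3] 39 -> -13, delta = -52, sum = 43
Change 4: A[4] 16 -> -12, delta = -28, sum = 15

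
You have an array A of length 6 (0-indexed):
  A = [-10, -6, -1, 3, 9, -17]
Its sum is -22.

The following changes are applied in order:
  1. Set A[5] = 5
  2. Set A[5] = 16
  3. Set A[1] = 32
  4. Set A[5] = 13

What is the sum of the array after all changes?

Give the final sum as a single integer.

Initial sum: -22
Change 1: A[5] -17 -> 5, delta = 22, sum = 0
Change 2: A[5] 5 -> 16, delta = 11, sum = 11
Change 3: A[1] -6 -> 32, delta = 38, sum = 49
Change 4: A[5] 16 -> 13, delta = -3, sum = 46

Answer: 46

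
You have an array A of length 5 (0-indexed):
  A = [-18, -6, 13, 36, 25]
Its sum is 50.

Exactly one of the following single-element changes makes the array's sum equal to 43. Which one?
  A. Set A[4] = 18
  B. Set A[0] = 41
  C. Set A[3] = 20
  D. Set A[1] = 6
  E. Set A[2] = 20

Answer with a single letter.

Option A: A[4] 25->18, delta=-7, new_sum=50+(-7)=43 <-- matches target
Option B: A[0] -18->41, delta=59, new_sum=50+(59)=109
Option C: A[3] 36->20, delta=-16, new_sum=50+(-16)=34
Option D: A[1] -6->6, delta=12, new_sum=50+(12)=62
Option E: A[2] 13->20, delta=7, new_sum=50+(7)=57

Answer: A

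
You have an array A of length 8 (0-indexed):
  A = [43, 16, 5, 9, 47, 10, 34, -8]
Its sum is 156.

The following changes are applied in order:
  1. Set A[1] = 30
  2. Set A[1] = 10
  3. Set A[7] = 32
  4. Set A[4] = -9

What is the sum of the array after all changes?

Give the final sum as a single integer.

Initial sum: 156
Change 1: A[1] 16 -> 30, delta = 14, sum = 170
Change 2: A[1] 30 -> 10, delta = -20, sum = 150
Change 3: A[7] -8 -> 32, delta = 40, sum = 190
Change 4: A[4] 47 -> -9, delta = -56, sum = 134

Answer: 134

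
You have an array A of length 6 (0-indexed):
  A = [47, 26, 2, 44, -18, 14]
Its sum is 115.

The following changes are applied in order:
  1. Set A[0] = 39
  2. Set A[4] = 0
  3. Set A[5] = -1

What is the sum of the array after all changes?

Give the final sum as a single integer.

Answer: 110

Derivation:
Initial sum: 115
Change 1: A[0] 47 -> 39, delta = -8, sum = 107
Change 2: A[4] -18 -> 0, delta = 18, sum = 125
Change 3: A[5] 14 -> -1, delta = -15, sum = 110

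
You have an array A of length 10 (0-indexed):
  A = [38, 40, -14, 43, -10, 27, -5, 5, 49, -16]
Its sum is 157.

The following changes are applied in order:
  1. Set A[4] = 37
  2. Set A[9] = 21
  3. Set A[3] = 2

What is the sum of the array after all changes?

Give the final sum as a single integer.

Initial sum: 157
Change 1: A[4] -10 -> 37, delta = 47, sum = 204
Change 2: A[9] -16 -> 21, delta = 37, sum = 241
Change 3: A[3] 43 -> 2, delta = -41, sum = 200

Answer: 200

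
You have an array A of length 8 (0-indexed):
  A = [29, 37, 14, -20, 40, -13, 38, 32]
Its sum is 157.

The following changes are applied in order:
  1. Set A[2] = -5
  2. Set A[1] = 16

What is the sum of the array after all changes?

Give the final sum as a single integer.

Answer: 117

Derivation:
Initial sum: 157
Change 1: A[2] 14 -> -5, delta = -19, sum = 138
Change 2: A[1] 37 -> 16, delta = -21, sum = 117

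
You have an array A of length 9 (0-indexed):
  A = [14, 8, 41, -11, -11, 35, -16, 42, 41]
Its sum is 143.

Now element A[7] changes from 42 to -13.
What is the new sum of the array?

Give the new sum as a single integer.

Answer: 88

Derivation:
Old value at index 7: 42
New value at index 7: -13
Delta = -13 - 42 = -55
New sum = old_sum + delta = 143 + (-55) = 88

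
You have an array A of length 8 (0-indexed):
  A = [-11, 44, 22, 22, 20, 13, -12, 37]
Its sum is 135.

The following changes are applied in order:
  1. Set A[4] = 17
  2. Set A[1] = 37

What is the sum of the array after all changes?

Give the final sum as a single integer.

Answer: 125

Derivation:
Initial sum: 135
Change 1: A[4] 20 -> 17, delta = -3, sum = 132
Change 2: A[1] 44 -> 37, delta = -7, sum = 125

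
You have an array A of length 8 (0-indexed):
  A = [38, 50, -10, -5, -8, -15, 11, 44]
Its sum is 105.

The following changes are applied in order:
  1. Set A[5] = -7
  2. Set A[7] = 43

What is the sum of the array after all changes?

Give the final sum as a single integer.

Initial sum: 105
Change 1: A[5] -15 -> -7, delta = 8, sum = 113
Change 2: A[7] 44 -> 43, delta = -1, sum = 112

Answer: 112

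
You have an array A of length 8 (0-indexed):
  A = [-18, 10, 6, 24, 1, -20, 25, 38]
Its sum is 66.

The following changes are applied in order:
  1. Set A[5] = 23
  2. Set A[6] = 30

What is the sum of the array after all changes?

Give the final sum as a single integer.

Answer: 114

Derivation:
Initial sum: 66
Change 1: A[5] -20 -> 23, delta = 43, sum = 109
Change 2: A[6] 25 -> 30, delta = 5, sum = 114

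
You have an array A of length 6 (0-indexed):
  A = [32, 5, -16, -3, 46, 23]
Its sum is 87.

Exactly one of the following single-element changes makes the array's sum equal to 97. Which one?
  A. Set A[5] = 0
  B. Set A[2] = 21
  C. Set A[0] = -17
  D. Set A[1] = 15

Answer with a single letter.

Option A: A[5] 23->0, delta=-23, new_sum=87+(-23)=64
Option B: A[2] -16->21, delta=37, new_sum=87+(37)=124
Option C: A[0] 32->-17, delta=-49, new_sum=87+(-49)=38
Option D: A[1] 5->15, delta=10, new_sum=87+(10)=97 <-- matches target

Answer: D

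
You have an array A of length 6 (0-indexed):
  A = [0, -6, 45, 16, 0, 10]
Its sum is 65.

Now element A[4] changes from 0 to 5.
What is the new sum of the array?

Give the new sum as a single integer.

Answer: 70

Derivation:
Old value at index 4: 0
New value at index 4: 5
Delta = 5 - 0 = 5
New sum = old_sum + delta = 65 + (5) = 70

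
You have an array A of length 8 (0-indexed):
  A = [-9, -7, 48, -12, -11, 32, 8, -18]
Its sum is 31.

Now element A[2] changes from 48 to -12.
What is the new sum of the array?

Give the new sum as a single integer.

Old value at index 2: 48
New value at index 2: -12
Delta = -12 - 48 = -60
New sum = old_sum + delta = 31 + (-60) = -29

Answer: -29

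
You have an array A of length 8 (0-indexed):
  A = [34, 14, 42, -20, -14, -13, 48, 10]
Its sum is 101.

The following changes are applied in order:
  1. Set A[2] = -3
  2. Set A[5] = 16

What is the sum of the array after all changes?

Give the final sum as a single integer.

Answer: 85

Derivation:
Initial sum: 101
Change 1: A[2] 42 -> -3, delta = -45, sum = 56
Change 2: A[5] -13 -> 16, delta = 29, sum = 85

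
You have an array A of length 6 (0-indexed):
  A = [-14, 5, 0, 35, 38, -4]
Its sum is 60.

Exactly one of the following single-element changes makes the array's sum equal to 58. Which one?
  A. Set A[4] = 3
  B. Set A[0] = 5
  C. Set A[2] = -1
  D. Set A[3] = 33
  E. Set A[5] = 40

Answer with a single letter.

Answer: D

Derivation:
Option A: A[4] 38->3, delta=-35, new_sum=60+(-35)=25
Option B: A[0] -14->5, delta=19, new_sum=60+(19)=79
Option C: A[2] 0->-1, delta=-1, new_sum=60+(-1)=59
Option D: A[3] 35->33, delta=-2, new_sum=60+(-2)=58 <-- matches target
Option E: A[5] -4->40, delta=44, new_sum=60+(44)=104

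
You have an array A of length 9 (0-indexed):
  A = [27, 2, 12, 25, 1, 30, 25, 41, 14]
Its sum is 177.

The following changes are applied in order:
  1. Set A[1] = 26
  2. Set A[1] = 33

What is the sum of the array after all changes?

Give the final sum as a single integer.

Initial sum: 177
Change 1: A[1] 2 -> 26, delta = 24, sum = 201
Change 2: A[1] 26 -> 33, delta = 7, sum = 208

Answer: 208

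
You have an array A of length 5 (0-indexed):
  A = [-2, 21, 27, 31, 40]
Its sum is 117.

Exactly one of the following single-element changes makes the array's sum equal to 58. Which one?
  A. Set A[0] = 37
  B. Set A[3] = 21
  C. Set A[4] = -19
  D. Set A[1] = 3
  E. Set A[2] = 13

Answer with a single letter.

Answer: C

Derivation:
Option A: A[0] -2->37, delta=39, new_sum=117+(39)=156
Option B: A[3] 31->21, delta=-10, new_sum=117+(-10)=107
Option C: A[4] 40->-19, delta=-59, new_sum=117+(-59)=58 <-- matches target
Option D: A[1] 21->3, delta=-18, new_sum=117+(-18)=99
Option E: A[2] 27->13, delta=-14, new_sum=117+(-14)=103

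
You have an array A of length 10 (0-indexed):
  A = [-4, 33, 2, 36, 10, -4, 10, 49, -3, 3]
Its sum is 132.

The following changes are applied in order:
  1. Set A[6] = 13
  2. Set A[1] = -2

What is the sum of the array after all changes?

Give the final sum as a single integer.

Answer: 100

Derivation:
Initial sum: 132
Change 1: A[6] 10 -> 13, delta = 3, sum = 135
Change 2: A[1] 33 -> -2, delta = -35, sum = 100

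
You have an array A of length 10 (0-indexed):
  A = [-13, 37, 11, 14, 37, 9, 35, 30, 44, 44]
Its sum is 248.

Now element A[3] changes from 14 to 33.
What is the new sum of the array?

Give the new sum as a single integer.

Old value at index 3: 14
New value at index 3: 33
Delta = 33 - 14 = 19
New sum = old_sum + delta = 248 + (19) = 267

Answer: 267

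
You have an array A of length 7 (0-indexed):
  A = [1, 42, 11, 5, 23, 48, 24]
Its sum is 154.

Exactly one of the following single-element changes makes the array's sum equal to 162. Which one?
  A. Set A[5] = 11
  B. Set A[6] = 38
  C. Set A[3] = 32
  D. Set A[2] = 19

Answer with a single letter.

Answer: D

Derivation:
Option A: A[5] 48->11, delta=-37, new_sum=154+(-37)=117
Option B: A[6] 24->38, delta=14, new_sum=154+(14)=168
Option C: A[3] 5->32, delta=27, new_sum=154+(27)=181
Option D: A[2] 11->19, delta=8, new_sum=154+(8)=162 <-- matches target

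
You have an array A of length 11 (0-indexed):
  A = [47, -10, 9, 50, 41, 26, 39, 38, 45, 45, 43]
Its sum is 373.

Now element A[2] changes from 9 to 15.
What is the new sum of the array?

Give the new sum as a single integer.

Old value at index 2: 9
New value at index 2: 15
Delta = 15 - 9 = 6
New sum = old_sum + delta = 373 + (6) = 379

Answer: 379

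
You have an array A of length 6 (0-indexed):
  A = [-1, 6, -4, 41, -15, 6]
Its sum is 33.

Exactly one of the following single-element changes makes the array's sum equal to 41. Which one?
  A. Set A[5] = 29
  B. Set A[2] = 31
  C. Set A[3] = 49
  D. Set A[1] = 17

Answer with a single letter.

Option A: A[5] 6->29, delta=23, new_sum=33+(23)=56
Option B: A[2] -4->31, delta=35, new_sum=33+(35)=68
Option C: A[3] 41->49, delta=8, new_sum=33+(8)=41 <-- matches target
Option D: A[1] 6->17, delta=11, new_sum=33+(11)=44

Answer: C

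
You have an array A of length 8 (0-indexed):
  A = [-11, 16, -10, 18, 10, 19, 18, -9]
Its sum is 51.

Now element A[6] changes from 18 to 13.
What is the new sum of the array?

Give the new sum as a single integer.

Old value at index 6: 18
New value at index 6: 13
Delta = 13 - 18 = -5
New sum = old_sum + delta = 51 + (-5) = 46

Answer: 46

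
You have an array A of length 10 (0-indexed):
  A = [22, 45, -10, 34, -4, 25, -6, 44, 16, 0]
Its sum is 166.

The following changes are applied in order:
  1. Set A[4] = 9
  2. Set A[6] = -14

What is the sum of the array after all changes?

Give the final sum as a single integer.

Initial sum: 166
Change 1: A[4] -4 -> 9, delta = 13, sum = 179
Change 2: A[6] -6 -> -14, delta = -8, sum = 171

Answer: 171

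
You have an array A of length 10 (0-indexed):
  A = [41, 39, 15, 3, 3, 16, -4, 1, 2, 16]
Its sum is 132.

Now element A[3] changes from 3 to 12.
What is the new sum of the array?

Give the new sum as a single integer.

Answer: 141

Derivation:
Old value at index 3: 3
New value at index 3: 12
Delta = 12 - 3 = 9
New sum = old_sum + delta = 132 + (9) = 141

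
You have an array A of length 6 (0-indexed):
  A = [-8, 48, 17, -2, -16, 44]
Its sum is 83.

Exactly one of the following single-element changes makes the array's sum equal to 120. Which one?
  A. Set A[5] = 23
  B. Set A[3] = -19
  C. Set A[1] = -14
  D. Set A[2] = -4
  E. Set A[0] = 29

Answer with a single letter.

Answer: E

Derivation:
Option A: A[5] 44->23, delta=-21, new_sum=83+(-21)=62
Option B: A[3] -2->-19, delta=-17, new_sum=83+(-17)=66
Option C: A[1] 48->-14, delta=-62, new_sum=83+(-62)=21
Option D: A[2] 17->-4, delta=-21, new_sum=83+(-21)=62
Option E: A[0] -8->29, delta=37, new_sum=83+(37)=120 <-- matches target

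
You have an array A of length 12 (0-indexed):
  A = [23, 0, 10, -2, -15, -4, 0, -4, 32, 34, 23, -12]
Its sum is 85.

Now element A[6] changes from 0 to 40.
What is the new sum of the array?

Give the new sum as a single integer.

Answer: 125

Derivation:
Old value at index 6: 0
New value at index 6: 40
Delta = 40 - 0 = 40
New sum = old_sum + delta = 85 + (40) = 125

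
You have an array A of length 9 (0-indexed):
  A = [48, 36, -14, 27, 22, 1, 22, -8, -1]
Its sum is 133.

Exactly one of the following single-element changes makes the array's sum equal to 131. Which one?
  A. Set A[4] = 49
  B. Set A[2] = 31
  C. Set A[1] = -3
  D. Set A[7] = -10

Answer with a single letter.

Answer: D

Derivation:
Option A: A[4] 22->49, delta=27, new_sum=133+(27)=160
Option B: A[2] -14->31, delta=45, new_sum=133+(45)=178
Option C: A[1] 36->-3, delta=-39, new_sum=133+(-39)=94
Option D: A[7] -8->-10, delta=-2, new_sum=133+(-2)=131 <-- matches target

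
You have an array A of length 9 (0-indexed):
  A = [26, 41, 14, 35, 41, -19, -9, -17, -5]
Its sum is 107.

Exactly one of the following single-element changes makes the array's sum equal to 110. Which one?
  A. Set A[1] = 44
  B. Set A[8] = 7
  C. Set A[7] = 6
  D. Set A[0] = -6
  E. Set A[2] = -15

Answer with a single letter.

Option A: A[1] 41->44, delta=3, new_sum=107+(3)=110 <-- matches target
Option B: A[8] -5->7, delta=12, new_sum=107+(12)=119
Option C: A[7] -17->6, delta=23, new_sum=107+(23)=130
Option D: A[0] 26->-6, delta=-32, new_sum=107+(-32)=75
Option E: A[2] 14->-15, delta=-29, new_sum=107+(-29)=78

Answer: A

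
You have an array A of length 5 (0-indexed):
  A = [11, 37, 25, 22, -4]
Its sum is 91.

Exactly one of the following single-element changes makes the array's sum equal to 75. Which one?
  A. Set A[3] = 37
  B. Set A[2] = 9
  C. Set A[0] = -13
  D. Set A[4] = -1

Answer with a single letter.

Answer: B

Derivation:
Option A: A[3] 22->37, delta=15, new_sum=91+(15)=106
Option B: A[2] 25->9, delta=-16, new_sum=91+(-16)=75 <-- matches target
Option C: A[0] 11->-13, delta=-24, new_sum=91+(-24)=67
Option D: A[4] -4->-1, delta=3, new_sum=91+(3)=94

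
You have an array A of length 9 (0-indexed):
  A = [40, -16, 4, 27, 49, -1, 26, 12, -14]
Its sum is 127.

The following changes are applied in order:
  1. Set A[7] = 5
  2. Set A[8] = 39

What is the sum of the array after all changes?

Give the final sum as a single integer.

Initial sum: 127
Change 1: A[7] 12 -> 5, delta = -7, sum = 120
Change 2: A[8] -14 -> 39, delta = 53, sum = 173

Answer: 173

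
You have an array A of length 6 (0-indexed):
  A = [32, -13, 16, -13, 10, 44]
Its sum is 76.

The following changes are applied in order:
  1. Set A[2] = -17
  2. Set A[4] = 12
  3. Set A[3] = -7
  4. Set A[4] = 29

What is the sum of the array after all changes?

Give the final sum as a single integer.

Initial sum: 76
Change 1: A[2] 16 -> -17, delta = -33, sum = 43
Change 2: A[4] 10 -> 12, delta = 2, sum = 45
Change 3: A[3] -13 -> -7, delta = 6, sum = 51
Change 4: A[4] 12 -> 29, delta = 17, sum = 68

Answer: 68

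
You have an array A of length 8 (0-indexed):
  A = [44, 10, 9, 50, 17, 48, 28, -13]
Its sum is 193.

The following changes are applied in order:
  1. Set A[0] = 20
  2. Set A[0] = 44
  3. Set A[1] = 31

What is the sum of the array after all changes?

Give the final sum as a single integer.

Answer: 214

Derivation:
Initial sum: 193
Change 1: A[0] 44 -> 20, delta = -24, sum = 169
Change 2: A[0] 20 -> 44, delta = 24, sum = 193
Change 3: A[1] 10 -> 31, delta = 21, sum = 214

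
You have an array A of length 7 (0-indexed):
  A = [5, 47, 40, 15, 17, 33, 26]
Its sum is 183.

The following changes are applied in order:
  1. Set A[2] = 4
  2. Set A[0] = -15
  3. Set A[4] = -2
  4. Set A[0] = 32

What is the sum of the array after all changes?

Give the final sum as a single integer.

Initial sum: 183
Change 1: A[2] 40 -> 4, delta = -36, sum = 147
Change 2: A[0] 5 -> -15, delta = -20, sum = 127
Change 3: A[4] 17 -> -2, delta = -19, sum = 108
Change 4: A[0] -15 -> 32, delta = 47, sum = 155

Answer: 155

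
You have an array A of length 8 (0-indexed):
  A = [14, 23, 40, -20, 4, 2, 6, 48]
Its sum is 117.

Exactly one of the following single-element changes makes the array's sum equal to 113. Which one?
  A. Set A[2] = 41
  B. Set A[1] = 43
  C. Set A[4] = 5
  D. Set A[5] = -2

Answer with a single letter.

Option A: A[2] 40->41, delta=1, new_sum=117+(1)=118
Option B: A[1] 23->43, delta=20, new_sum=117+(20)=137
Option C: A[4] 4->5, delta=1, new_sum=117+(1)=118
Option D: A[5] 2->-2, delta=-4, new_sum=117+(-4)=113 <-- matches target

Answer: D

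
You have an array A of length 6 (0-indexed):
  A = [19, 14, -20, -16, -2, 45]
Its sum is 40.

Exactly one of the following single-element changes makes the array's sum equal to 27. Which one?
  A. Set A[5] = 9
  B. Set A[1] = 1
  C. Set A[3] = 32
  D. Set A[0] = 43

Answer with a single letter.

Option A: A[5] 45->9, delta=-36, new_sum=40+(-36)=4
Option B: A[1] 14->1, delta=-13, new_sum=40+(-13)=27 <-- matches target
Option C: A[3] -16->32, delta=48, new_sum=40+(48)=88
Option D: A[0] 19->43, delta=24, new_sum=40+(24)=64

Answer: B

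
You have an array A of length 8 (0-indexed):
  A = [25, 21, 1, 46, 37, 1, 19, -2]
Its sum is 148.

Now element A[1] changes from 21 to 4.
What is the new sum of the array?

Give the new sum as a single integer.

Answer: 131

Derivation:
Old value at index 1: 21
New value at index 1: 4
Delta = 4 - 21 = -17
New sum = old_sum + delta = 148 + (-17) = 131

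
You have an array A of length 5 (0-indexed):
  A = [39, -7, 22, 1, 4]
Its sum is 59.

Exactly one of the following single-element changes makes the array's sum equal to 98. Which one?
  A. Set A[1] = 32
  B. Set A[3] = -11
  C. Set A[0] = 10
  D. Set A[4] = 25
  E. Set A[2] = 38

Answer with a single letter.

Option A: A[1] -7->32, delta=39, new_sum=59+(39)=98 <-- matches target
Option B: A[3] 1->-11, delta=-12, new_sum=59+(-12)=47
Option C: A[0] 39->10, delta=-29, new_sum=59+(-29)=30
Option D: A[4] 4->25, delta=21, new_sum=59+(21)=80
Option E: A[2] 22->38, delta=16, new_sum=59+(16)=75

Answer: A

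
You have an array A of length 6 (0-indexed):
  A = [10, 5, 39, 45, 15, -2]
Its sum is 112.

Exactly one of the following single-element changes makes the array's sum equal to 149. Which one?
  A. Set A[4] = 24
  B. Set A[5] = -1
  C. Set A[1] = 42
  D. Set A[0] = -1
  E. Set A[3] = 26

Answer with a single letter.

Answer: C

Derivation:
Option A: A[4] 15->24, delta=9, new_sum=112+(9)=121
Option B: A[5] -2->-1, delta=1, new_sum=112+(1)=113
Option C: A[1] 5->42, delta=37, new_sum=112+(37)=149 <-- matches target
Option D: A[0] 10->-1, delta=-11, new_sum=112+(-11)=101
Option E: A[3] 45->26, delta=-19, new_sum=112+(-19)=93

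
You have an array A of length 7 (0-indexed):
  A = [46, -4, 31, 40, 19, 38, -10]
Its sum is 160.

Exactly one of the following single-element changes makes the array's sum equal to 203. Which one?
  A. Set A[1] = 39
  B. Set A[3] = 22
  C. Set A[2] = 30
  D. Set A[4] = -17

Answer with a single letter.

Option A: A[1] -4->39, delta=43, new_sum=160+(43)=203 <-- matches target
Option B: A[3] 40->22, delta=-18, new_sum=160+(-18)=142
Option C: A[2] 31->30, delta=-1, new_sum=160+(-1)=159
Option D: A[4] 19->-17, delta=-36, new_sum=160+(-36)=124

Answer: A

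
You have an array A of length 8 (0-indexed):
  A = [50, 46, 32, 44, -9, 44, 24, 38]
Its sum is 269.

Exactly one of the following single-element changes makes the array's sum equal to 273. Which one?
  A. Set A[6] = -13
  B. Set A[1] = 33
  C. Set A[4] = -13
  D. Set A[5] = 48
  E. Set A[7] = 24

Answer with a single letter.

Answer: D

Derivation:
Option A: A[6] 24->-13, delta=-37, new_sum=269+(-37)=232
Option B: A[1] 46->33, delta=-13, new_sum=269+(-13)=256
Option C: A[4] -9->-13, delta=-4, new_sum=269+(-4)=265
Option D: A[5] 44->48, delta=4, new_sum=269+(4)=273 <-- matches target
Option E: A[7] 38->24, delta=-14, new_sum=269+(-14)=255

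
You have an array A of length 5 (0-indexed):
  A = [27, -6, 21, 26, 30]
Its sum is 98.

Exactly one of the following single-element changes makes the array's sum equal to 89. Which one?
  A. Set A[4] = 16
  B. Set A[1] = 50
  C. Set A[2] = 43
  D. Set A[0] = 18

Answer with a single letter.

Option A: A[4] 30->16, delta=-14, new_sum=98+(-14)=84
Option B: A[1] -6->50, delta=56, new_sum=98+(56)=154
Option C: A[2] 21->43, delta=22, new_sum=98+(22)=120
Option D: A[0] 27->18, delta=-9, new_sum=98+(-9)=89 <-- matches target

Answer: D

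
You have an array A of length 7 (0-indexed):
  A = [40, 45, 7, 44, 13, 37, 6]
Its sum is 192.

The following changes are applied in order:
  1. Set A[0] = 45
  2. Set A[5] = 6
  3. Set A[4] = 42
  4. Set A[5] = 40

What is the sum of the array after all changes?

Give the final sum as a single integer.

Answer: 229

Derivation:
Initial sum: 192
Change 1: A[0] 40 -> 45, delta = 5, sum = 197
Change 2: A[5] 37 -> 6, delta = -31, sum = 166
Change 3: A[4] 13 -> 42, delta = 29, sum = 195
Change 4: A[5] 6 -> 40, delta = 34, sum = 229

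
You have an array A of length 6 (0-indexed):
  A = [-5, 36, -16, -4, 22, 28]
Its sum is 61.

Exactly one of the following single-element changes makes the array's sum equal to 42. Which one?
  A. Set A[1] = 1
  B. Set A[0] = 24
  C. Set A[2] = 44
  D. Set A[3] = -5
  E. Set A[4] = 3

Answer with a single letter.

Option A: A[1] 36->1, delta=-35, new_sum=61+(-35)=26
Option B: A[0] -5->24, delta=29, new_sum=61+(29)=90
Option C: A[2] -16->44, delta=60, new_sum=61+(60)=121
Option D: A[3] -4->-5, delta=-1, new_sum=61+(-1)=60
Option E: A[4] 22->3, delta=-19, new_sum=61+(-19)=42 <-- matches target

Answer: E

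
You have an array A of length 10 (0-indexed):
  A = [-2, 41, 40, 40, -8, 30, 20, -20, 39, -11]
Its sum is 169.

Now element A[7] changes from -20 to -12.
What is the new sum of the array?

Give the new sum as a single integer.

Answer: 177

Derivation:
Old value at index 7: -20
New value at index 7: -12
Delta = -12 - -20 = 8
New sum = old_sum + delta = 169 + (8) = 177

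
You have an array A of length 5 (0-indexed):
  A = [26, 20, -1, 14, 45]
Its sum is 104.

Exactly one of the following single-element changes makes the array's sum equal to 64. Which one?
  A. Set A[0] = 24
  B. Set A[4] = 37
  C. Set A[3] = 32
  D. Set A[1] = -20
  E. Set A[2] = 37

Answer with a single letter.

Answer: D

Derivation:
Option A: A[0] 26->24, delta=-2, new_sum=104+(-2)=102
Option B: A[4] 45->37, delta=-8, new_sum=104+(-8)=96
Option C: A[3] 14->32, delta=18, new_sum=104+(18)=122
Option D: A[1] 20->-20, delta=-40, new_sum=104+(-40)=64 <-- matches target
Option E: A[2] -1->37, delta=38, new_sum=104+(38)=142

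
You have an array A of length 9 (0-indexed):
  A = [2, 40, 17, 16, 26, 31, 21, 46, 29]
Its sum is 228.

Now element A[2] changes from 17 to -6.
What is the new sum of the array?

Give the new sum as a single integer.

Answer: 205

Derivation:
Old value at index 2: 17
New value at index 2: -6
Delta = -6 - 17 = -23
New sum = old_sum + delta = 228 + (-23) = 205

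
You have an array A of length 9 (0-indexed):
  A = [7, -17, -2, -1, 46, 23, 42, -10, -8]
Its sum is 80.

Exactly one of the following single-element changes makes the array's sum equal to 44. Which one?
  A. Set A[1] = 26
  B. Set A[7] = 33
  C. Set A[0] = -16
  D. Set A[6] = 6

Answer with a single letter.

Answer: D

Derivation:
Option A: A[1] -17->26, delta=43, new_sum=80+(43)=123
Option B: A[7] -10->33, delta=43, new_sum=80+(43)=123
Option C: A[0] 7->-16, delta=-23, new_sum=80+(-23)=57
Option D: A[6] 42->6, delta=-36, new_sum=80+(-36)=44 <-- matches target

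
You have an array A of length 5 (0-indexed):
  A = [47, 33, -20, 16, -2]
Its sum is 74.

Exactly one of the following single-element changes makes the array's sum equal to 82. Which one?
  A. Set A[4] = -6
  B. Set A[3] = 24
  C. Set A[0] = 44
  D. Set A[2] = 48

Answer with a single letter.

Answer: B

Derivation:
Option A: A[4] -2->-6, delta=-4, new_sum=74+(-4)=70
Option B: A[3] 16->24, delta=8, new_sum=74+(8)=82 <-- matches target
Option C: A[0] 47->44, delta=-3, new_sum=74+(-3)=71
Option D: A[2] -20->48, delta=68, new_sum=74+(68)=142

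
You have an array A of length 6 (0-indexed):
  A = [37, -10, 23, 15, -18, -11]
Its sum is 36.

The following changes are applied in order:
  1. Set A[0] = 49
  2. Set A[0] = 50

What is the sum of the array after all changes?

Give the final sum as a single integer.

Answer: 49

Derivation:
Initial sum: 36
Change 1: A[0] 37 -> 49, delta = 12, sum = 48
Change 2: A[0] 49 -> 50, delta = 1, sum = 49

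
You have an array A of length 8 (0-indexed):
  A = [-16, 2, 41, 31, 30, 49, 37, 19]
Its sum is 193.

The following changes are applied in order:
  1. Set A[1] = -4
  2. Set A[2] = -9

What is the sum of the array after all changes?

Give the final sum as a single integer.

Initial sum: 193
Change 1: A[1] 2 -> -4, delta = -6, sum = 187
Change 2: A[2] 41 -> -9, delta = -50, sum = 137

Answer: 137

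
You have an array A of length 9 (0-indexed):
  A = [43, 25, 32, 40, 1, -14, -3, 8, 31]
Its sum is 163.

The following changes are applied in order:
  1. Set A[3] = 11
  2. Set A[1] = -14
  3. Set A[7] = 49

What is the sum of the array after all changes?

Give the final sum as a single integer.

Answer: 136

Derivation:
Initial sum: 163
Change 1: A[3] 40 -> 11, delta = -29, sum = 134
Change 2: A[1] 25 -> -14, delta = -39, sum = 95
Change 3: A[7] 8 -> 49, delta = 41, sum = 136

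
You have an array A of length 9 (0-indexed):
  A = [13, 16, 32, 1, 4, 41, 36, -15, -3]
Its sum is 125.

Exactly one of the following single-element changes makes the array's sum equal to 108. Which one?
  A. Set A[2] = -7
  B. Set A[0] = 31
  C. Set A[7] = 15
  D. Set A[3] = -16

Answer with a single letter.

Option A: A[2] 32->-7, delta=-39, new_sum=125+(-39)=86
Option B: A[0] 13->31, delta=18, new_sum=125+(18)=143
Option C: A[7] -15->15, delta=30, new_sum=125+(30)=155
Option D: A[3] 1->-16, delta=-17, new_sum=125+(-17)=108 <-- matches target

Answer: D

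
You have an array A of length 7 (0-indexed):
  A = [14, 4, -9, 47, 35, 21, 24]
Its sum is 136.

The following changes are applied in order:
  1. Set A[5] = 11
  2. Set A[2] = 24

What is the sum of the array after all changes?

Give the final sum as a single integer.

Answer: 159

Derivation:
Initial sum: 136
Change 1: A[5] 21 -> 11, delta = -10, sum = 126
Change 2: A[2] -9 -> 24, delta = 33, sum = 159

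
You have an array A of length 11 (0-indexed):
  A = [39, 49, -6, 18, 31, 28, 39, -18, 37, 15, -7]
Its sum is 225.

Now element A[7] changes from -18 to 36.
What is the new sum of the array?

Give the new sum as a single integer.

Old value at index 7: -18
New value at index 7: 36
Delta = 36 - -18 = 54
New sum = old_sum + delta = 225 + (54) = 279

Answer: 279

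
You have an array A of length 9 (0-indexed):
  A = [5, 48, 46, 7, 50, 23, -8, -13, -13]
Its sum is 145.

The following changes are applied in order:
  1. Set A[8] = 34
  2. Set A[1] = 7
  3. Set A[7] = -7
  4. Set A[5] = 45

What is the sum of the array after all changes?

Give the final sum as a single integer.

Answer: 179

Derivation:
Initial sum: 145
Change 1: A[8] -13 -> 34, delta = 47, sum = 192
Change 2: A[1] 48 -> 7, delta = -41, sum = 151
Change 3: A[7] -13 -> -7, delta = 6, sum = 157
Change 4: A[5] 23 -> 45, delta = 22, sum = 179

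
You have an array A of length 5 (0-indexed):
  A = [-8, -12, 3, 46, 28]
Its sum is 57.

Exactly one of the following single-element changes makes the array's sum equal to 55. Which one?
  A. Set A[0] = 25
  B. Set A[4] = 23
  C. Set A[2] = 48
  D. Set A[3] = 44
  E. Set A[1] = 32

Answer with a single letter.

Option A: A[0] -8->25, delta=33, new_sum=57+(33)=90
Option B: A[4] 28->23, delta=-5, new_sum=57+(-5)=52
Option C: A[2] 3->48, delta=45, new_sum=57+(45)=102
Option D: A[3] 46->44, delta=-2, new_sum=57+(-2)=55 <-- matches target
Option E: A[1] -12->32, delta=44, new_sum=57+(44)=101

Answer: D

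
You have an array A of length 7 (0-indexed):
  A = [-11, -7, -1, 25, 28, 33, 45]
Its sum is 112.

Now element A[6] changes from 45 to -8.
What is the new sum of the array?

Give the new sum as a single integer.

Old value at index 6: 45
New value at index 6: -8
Delta = -8 - 45 = -53
New sum = old_sum + delta = 112 + (-53) = 59

Answer: 59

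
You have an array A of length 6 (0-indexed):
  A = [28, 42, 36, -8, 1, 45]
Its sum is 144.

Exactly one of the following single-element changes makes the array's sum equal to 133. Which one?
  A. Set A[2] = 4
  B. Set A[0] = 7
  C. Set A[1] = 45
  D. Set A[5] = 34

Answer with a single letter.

Answer: D

Derivation:
Option A: A[2] 36->4, delta=-32, new_sum=144+(-32)=112
Option B: A[0] 28->7, delta=-21, new_sum=144+(-21)=123
Option C: A[1] 42->45, delta=3, new_sum=144+(3)=147
Option D: A[5] 45->34, delta=-11, new_sum=144+(-11)=133 <-- matches target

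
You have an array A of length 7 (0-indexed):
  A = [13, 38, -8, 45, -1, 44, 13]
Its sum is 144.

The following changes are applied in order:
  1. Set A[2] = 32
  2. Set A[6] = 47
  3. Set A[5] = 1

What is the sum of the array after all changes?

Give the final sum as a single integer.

Initial sum: 144
Change 1: A[2] -8 -> 32, delta = 40, sum = 184
Change 2: A[6] 13 -> 47, delta = 34, sum = 218
Change 3: A[5] 44 -> 1, delta = -43, sum = 175

Answer: 175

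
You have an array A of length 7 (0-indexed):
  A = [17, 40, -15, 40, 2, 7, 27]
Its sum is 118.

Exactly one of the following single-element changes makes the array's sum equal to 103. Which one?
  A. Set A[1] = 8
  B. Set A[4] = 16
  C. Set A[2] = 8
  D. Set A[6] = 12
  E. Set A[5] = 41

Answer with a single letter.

Answer: D

Derivation:
Option A: A[1] 40->8, delta=-32, new_sum=118+(-32)=86
Option B: A[4] 2->16, delta=14, new_sum=118+(14)=132
Option C: A[2] -15->8, delta=23, new_sum=118+(23)=141
Option D: A[6] 27->12, delta=-15, new_sum=118+(-15)=103 <-- matches target
Option E: A[5] 7->41, delta=34, new_sum=118+(34)=152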